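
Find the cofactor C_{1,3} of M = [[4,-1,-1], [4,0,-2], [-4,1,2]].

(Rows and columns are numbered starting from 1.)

Delete row 1 and column 3; the remaining 2×2 submatrix is [4 0; -4 1].
Its determinant is 4·1 − 0·(-4) = 4.
The cofactor carries sign (−1)^(1+3) = +1, so C_{1,3} = +(4) = 4.

The cofactor is 4.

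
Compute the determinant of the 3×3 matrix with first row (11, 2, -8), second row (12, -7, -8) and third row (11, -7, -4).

The determinant is -332.

Expand along column 1:
  + 11 · |-7 -8; -7 -4| = 11·(28 − 56) = -308
  − 12 · |2 -8; -7 -4| = −12·(-8 − 56) = 768
  + 11 · |2 -8; -7 -8| = 11·(-16 − 56) = -792
Sum: (-308) + (768) + (-792) = -332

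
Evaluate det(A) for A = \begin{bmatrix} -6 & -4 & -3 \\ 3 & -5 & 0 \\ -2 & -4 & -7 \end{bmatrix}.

The determinant is -228.

Expand along row 2:
  − 3 · |-4 -3; -4 -7| = −3·(28 − 12) = -48
  + (-5) · |-6 -3; -2 -7| = (-5)·(42 − 6) = -180
Sum: (-48) + (-180) = -228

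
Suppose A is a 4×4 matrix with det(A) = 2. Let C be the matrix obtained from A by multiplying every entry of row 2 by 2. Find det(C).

4

Scaling one row by 2 multiplies the determinant by 2.
det(C) = (2)·(2) = 4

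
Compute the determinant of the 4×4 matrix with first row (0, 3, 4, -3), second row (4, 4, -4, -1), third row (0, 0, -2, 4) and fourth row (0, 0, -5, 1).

-216

The matrix is block upper-triangular with a 2×2 block and a 2×2 block on the diagonal, so its determinant equals the product of the determinants of the diagonal blocks.
det of the 2×2 block = -12
det of the 2×2 block = 18
det = (-12)·(18) = -216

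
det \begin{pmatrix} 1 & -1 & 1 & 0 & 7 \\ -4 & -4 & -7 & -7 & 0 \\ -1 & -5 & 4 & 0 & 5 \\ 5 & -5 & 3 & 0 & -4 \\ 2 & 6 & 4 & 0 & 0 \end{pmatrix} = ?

The determinant is 14028.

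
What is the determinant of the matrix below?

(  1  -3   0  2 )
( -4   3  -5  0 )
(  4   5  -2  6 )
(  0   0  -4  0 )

-472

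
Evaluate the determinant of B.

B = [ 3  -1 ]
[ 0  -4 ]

det(B) = 3·(-4) − (-1)·0 = -12 − 0 = -12

The determinant is -12.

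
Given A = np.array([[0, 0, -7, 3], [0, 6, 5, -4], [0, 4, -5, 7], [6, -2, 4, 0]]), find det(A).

Expand along column 1 (it has 3 zeros):
  − (6) · M_41   where M_41 = det([0 -7 3; 6 5 -4; 4 -5 7]) = 256
det = (-1)·(6)·(256) = -1536

-1536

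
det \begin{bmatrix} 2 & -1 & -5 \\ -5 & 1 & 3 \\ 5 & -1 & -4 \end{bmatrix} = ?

3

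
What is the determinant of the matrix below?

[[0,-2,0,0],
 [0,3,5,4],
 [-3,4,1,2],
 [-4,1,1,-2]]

The determinant is -132.

Expand along row 1 (it has 3 zeros):
  − (-2) · M_12   where M_12 = det([0 5 4; -3 1 2; -4 1 -2]) = -66
det = (-1)·(-2)·(-66) = -132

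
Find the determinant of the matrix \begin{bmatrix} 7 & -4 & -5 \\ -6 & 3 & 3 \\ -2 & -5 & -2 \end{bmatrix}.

Expand along row 1:
  + 7 · |3 3; -5 -2| = 7·(-6 − (-15)) = 63
  − (-4) · |-6 3; -2 -2| = −(-4)·(12 − (-6)) = 72
  + (-5) · |-6 3; -2 -5| = (-5)·(30 − (-6)) = -180
Sum: (63) + (72) + (-180) = -45

-45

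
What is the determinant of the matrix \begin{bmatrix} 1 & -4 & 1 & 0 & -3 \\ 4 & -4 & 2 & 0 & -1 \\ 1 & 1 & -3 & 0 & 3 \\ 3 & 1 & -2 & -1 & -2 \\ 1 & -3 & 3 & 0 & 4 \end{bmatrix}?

The determinant is 268.

Expand along column 4 (it has 4 zeros):
  + (-1) · M_44   where M_44 = det([1 -4 1 -3; 4 -4 2 -1; 1 1 -3 3; 1 -3 3 4]) = -268
det = (+1)·(-1)·(-268) = 268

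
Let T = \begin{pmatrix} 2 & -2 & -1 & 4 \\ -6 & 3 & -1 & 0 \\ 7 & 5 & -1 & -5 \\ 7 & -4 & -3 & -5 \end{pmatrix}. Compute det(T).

The determinant is -1176.

Expand along row 2 (it has 1 zero):
  − (-6) · M_21   where M_21 = det([-2 -1 4; 5 -1 -5; -4 -3 -5]) = -101
  + (3) · M_22   where M_22 = det([2 -1 4; 7 -1 -5; 7 -3 -5]) = -76
  − (-1) · M_23   where M_23 = det([2 -2 4; 7 5 -5; 7 -4 -5]) = -342
det = (-1)·(-6)·(-101) + (+1)·(3)·(-76) + (-1)·(-1)·(-342) = -1176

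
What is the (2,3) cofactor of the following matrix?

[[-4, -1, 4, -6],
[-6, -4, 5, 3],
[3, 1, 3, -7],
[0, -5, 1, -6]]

Delete row 2 and column 3; the remaining 3×3 submatrix is [-4 -1 -6; 3 1 -7; 0 -5 -6].
Its determinant is 236.
The cofactor carries sign (−1)^(2+3) = −1, so C_{2,3} = −(236) = -236.

The cofactor is -236.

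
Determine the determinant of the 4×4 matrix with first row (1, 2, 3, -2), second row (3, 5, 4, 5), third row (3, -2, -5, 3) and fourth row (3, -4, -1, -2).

-404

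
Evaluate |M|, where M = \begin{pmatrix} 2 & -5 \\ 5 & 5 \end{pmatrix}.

|M| = 35

det(M) = 2·5 − (-5)·5 = 10 − (-25) = 35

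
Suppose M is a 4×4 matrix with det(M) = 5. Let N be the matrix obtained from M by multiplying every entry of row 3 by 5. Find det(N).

Scaling one row by 5 multiplies the determinant by 5.
det(N) = (5)·(5) = 25

25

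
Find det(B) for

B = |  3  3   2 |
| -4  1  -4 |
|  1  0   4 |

46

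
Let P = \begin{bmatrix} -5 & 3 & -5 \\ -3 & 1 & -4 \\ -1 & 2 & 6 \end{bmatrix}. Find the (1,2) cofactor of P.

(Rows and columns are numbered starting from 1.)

22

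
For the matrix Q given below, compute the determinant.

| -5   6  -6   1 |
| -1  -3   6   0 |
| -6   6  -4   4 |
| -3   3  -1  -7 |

Expand along row 2 (it has 1 zero):
  − (-1) · M_21   where M_21 = det([6 -6 1; 6 -4 4; 3 -1 -7]) = -126
  + (-3) · M_22   where M_22 = det([-5 -6 1; -6 -4 4; -3 -1 -7]) = 158
  − (6) · M_23   where M_23 = det([-5 6 1; -6 6 4; -3 3 -7]) = -54
det = (-1)·(-1)·(-126) + (+1)·(-3)·(158) + (-1)·(6)·(-54) = -276

det(Q) = -276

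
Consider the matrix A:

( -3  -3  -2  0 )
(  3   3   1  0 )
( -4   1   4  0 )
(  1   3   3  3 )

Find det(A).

-45

Expand along column 4 (it has 3 zeros):
  + (3) · M_44   where M_44 = det([-3 -3 -2; 3 3 1; -4 1 4]) = -15
det = (+1)·(3)·(-15) = -45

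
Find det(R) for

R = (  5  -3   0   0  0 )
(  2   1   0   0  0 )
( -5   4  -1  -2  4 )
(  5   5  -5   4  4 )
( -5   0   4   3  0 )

The determinant is -1584.

R is block lower-triangular with a 2×2 block and a 3×3 block on the diagonal, so its determinant equals the product of the determinants of the diagonal blocks.
det of the 2×2 block = 11
det of the 3×3 block = -144
det = (11)·(-144) = -1584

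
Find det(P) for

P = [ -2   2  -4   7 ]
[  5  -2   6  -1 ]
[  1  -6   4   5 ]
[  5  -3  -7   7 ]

Expand along row 1:
  + (-2) · M_11   where M_11 = det([-2 6 -1; -6 4 5; -3 -7 7]) = -18
  − (2) · M_12   where M_12 = det([5 6 -1; 1 4 5; 5 -7 7]) = 450
  + (-4) · M_13   where M_13 = det([5 -2 -1; 1 -6 5; 5 -3 7]) = -198
  − (7) · M_14   where M_14 = det([5 -2 6; 1 -6 4; 5 -3 -7]) = 378
det = (+1)·(-2)·(-18) + (-1)·(2)·(450) + (+1)·(-4)·(-198) + (-1)·(7)·(378) = -2718

det(P) = -2718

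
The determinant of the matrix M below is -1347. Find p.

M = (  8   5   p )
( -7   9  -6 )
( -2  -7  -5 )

Expanding along the row containing p, det(M) is linear in p: det(M) = (67)·p + (-811).
Set (67)·p + (-811) = -1347  ⇒  (67)·p = -536  ⇒  p = -8.

p = -8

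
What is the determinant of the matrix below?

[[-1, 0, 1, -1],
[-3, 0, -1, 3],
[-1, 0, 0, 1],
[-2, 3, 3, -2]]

Expand along column 2 (it has 3 zeros):
  + (3) · M_42   where M_42 = det([-1 1 -1; -3 -1 3; -1 0 1]) = 2
det = (+1)·(3)·(2) = 6

The determinant is 6.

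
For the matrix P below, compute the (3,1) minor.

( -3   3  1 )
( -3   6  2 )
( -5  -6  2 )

0

Delete row 3 and column 1; the remaining 2×2 submatrix is [3 1; 6 2].
Its determinant is 3·2 − 1·6 = 0.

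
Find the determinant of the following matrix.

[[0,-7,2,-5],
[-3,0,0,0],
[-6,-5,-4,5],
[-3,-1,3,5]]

1140

Expand along row 2 (it has 3 zeros):
  − (-3) · M_21   where M_21 = det([-7 2 -5; -5 -4 5; -1 3 5]) = 380
det = (-1)·(-3)·(380) = 1140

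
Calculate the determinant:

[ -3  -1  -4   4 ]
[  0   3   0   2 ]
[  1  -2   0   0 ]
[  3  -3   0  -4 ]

-72

Expand along column 3 (it has 3 zeros):
  + (-4) · M_13   where M_13 = det([0 3 2; 1 -2 0; 3 -3 -4]) = 18
det = (+1)·(-4)·(18) = -72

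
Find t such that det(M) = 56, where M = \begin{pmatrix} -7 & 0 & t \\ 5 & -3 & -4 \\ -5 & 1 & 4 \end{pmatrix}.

0

Expanding along the column containing t, det(M) is linear in t: det(M) = (-10)·t + (56).
Set (-10)·t + (56) = 56  ⇒  (-10)·t = 0  ⇒  t = 0.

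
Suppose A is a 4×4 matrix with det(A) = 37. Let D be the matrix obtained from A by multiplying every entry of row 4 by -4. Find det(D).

det(D) = -148

Scaling one row by -4 multiplies the determinant by -4.
det(D) = (-4)·(37) = -148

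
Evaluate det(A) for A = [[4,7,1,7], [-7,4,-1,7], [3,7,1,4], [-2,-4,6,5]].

Expand along row 1:
  + (4) · M_11   where M_11 = det([4 -1 7; 7 1 4; -4 6 5]) = 297
  − (7) · M_12   where M_12 = det([-7 -1 7; 3 1 4; -2 6 5]) = 296
  + (1) · M_13   where M_13 = det([-7 4 7; 3 7 4; -2 -4 5]) = -435
  − (7) · M_14   where M_14 = det([-7 4 -1; 3 7 1; -2 -4 6]) = -404
det = (+1)·(4)·(297) + (-1)·(7)·(296) + (+1)·(1)·(-435) + (-1)·(7)·(-404) = 1509

1509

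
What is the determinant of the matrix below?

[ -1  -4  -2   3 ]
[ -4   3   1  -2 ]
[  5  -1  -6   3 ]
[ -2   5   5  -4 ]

Expand along row 1:
  + (-1) · M_11   where M_11 = det([3 1 -2; -1 -6 3; 5 5 -4]) = -12
  − (-4) · M_12   where M_12 = det([-4 1 -2; 5 -6 3; -2 5 -4]) = -48
  + (-2) · M_13   where M_13 = det([-4 3 -2; 5 -1 3; -2 5 -4]) = 40
  − (3) · M_14   where M_14 = det([-4 3 1; 5 -1 -6; -2 5 5]) = -116
det = (+1)·(-1)·(-12) + (-1)·(-4)·(-48) + (+1)·(-2)·(40) + (-1)·(3)·(-116) = 88

88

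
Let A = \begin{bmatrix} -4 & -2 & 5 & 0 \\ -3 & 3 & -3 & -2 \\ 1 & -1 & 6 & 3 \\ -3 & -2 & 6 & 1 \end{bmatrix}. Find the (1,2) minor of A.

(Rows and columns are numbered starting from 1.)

18

Delete row 1 and column 2; the remaining 3×3 submatrix is [-3 -3 -2; 1 6 3; -3 6 1].
Its determinant is 18.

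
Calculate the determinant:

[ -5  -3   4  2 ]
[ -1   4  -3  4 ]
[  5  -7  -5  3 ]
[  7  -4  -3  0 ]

The determinant is 732.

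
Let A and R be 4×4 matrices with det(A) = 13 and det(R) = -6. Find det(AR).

|AR| = -78

det(AR) = det(A)·det(R) = (13)·(-6) = -78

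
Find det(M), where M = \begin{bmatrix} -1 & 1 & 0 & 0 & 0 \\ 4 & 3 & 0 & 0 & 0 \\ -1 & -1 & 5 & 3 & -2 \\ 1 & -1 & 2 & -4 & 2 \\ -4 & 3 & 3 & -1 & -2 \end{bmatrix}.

M is block lower-triangular with a 2×2 block and a 3×3 block on the diagonal, so its determinant equals the product of the determinants of the diagonal blocks.
det of the 2×2 block = -7
det of the 3×3 block = 60
det = (-7)·(60) = -420

The determinant is -420.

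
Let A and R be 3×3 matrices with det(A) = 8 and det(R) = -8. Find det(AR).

-64

det(AR) = det(A)·det(R) = (8)·(-8) = -64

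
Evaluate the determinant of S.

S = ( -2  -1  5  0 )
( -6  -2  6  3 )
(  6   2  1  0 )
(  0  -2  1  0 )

Expand along column 4 (it has 3 zeros):
  + (3) · M_24   where M_24 = det([-2 -1 5; 6 2 1; 0 -2 1]) = -62
det = (+1)·(3)·(-62) = -186

|S| = -186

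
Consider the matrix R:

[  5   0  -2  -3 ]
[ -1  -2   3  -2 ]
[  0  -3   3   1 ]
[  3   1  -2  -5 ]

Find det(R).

The determinant is -16.

Expand along row 1 (it has 1 zero):
  + (5) · M_11   where M_11 = det([-2 3 -2; -3 3 1; 1 -2 -5]) = -22
  + (-2) · M_13   where M_13 = det([-1 -2 -2; 0 -3 1; 3 1 -5]) = -38
  − (-3) · M_14   where M_14 = det([-1 -2 3; 0 -3 3; 3 1 -2]) = 6
det = (+1)·(5)·(-22) + (+1)·(-2)·(-38) + (-1)·(-3)·(6) = -16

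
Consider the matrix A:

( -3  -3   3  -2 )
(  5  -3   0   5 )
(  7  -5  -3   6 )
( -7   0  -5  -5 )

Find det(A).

The determinant is -308.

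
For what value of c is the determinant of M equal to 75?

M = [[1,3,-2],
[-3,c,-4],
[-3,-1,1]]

Expanding along the row containing c, det(M) is linear in c: det(M) = (-5)·c + (35).
Set (-5)·c + (35) = 75  ⇒  (-5)·c = 40  ⇒  c = -8.

c = -8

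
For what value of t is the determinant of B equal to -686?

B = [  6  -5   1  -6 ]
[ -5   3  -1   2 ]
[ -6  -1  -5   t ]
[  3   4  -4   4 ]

3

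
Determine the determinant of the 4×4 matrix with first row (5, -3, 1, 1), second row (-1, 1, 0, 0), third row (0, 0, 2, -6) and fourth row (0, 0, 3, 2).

44

The matrix is block upper-triangular with a 2×2 block and a 2×2 block on the diagonal, so its determinant equals the product of the determinants of the diagonal blocks.
det of the 2×2 block = 2
det of the 2×2 block = 22
det = (2)·(22) = 44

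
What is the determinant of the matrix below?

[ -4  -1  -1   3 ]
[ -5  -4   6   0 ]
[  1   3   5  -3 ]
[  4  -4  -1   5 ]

954

Expand along row 2 (it has 1 zero):
  − (-5) · M_21   where M_21 = det([-1 -1 3; 3 5 -3; -4 -1 5]) = 32
  + (-4) · M_22   where M_22 = det([-4 -1 3; 1 5 -3; 4 -1 5]) = -134
  − (6) · M_23   where M_23 = det([-4 -1 3; 1 3 -3; 4 -4 5]) = -43
det = (-1)·(-5)·(32) + (+1)·(-4)·(-134) + (-1)·(6)·(-43) = 954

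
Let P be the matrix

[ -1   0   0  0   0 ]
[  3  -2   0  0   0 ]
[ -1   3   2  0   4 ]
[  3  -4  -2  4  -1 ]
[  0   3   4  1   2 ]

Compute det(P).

P is block lower-triangular with a 2×2 block and a 3×3 block on the diagonal, so its determinant equals the product of the determinants of the diagonal blocks.
det of the 2×2 block = 2
det of the 3×3 block = -54
det = (2)·(-54) = -108

-108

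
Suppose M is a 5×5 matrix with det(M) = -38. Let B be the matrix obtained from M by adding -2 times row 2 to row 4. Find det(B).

Adding a multiple of one row to another leaves the determinant unchanged.
det(B) = (1)·(-38) = -38

-38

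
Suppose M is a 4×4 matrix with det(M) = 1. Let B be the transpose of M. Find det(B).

det(Mᵀ) = det(M).
det(B) = (1)·(1) = 1

1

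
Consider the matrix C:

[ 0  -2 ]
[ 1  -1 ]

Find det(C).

2

det(C) = 0·(-1) − (-2)·1 = 0 − (-2) = 2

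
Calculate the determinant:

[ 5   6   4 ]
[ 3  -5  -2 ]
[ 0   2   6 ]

-214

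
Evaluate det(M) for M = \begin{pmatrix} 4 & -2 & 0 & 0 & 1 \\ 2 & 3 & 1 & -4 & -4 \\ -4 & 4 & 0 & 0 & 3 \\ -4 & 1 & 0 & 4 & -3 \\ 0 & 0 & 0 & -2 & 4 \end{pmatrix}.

Expand along column 3 (it has 4 zeros):
  − (1) · M_23   where M_23 = det([4 -2 0 1; -4 4 0 3; -4 1 4 -3; 0 0 -2 4]) = 128
det = (-1)·(1)·(128) = -128

|M| = -128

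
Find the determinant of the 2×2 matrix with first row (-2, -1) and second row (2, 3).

The determinant is -4.

det = (-2)·3 − (-1)·2 = -6 − (-2) = -4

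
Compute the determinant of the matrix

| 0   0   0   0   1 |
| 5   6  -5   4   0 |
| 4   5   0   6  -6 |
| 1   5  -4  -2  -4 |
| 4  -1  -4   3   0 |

Expand along row 1 (it has 4 zeros):
  + (1) · M_15   where M_15 = det([5 6 -5 4; 4 5 0 6; 1 5 -4 -2; 4 -1 -4 3]) = 97
det = (+1)·(1)·(97) = 97

97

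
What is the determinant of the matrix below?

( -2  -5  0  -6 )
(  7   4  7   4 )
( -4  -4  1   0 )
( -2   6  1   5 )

The determinant is -1121.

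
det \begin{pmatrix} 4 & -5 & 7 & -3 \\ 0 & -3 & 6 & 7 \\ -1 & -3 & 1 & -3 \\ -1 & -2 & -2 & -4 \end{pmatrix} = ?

The determinant is 256.

Expand along row 2 (it has 1 zero):
  + (-3) · M_22   where M_22 = det([4 7 -3; -1 1 -3; -1 -2 -4]) = -56
  − (6) · M_23   where M_23 = det([4 -5 -3; -1 -3 -3; -1 -2 -4]) = 32
  + (7) · M_24   where M_24 = det([4 -5 7; -1 -3 1; -1 -2 -2]) = 40
det = (+1)·(-3)·(-56) + (-1)·(6)·(32) + (+1)·(7)·(40) = 256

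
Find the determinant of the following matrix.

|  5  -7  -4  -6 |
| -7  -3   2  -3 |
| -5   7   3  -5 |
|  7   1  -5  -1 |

Expand along row 1:
  + (5) · M_11   where M_11 = det([-3 2 -3; 7 3 -5; 1 -5 -1]) = 202
  − (-7) · M_12   where M_12 = det([-7 2 -3; -5 3 -5; 7 -5 -1]) = 104
  + (-4) · M_13   where M_13 = det([-7 -3 -3; -5 7 -5; 7 1 -1]) = 296
  − (-6) · M_14   where M_14 = det([-7 -3 2; -5 7 3; 7 1 -5]) = 170
det = (+1)·(5)·(202) + (-1)·(-7)·(104) + (+1)·(-4)·(296) + (-1)·(-6)·(170) = 1574

The determinant is 1574.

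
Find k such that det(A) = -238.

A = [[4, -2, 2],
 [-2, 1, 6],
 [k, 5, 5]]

Expanding along the column containing k, det(A) is linear in k: det(A) = (-14)·k + (-140).
Set (-14)·k + (-140) = -238  ⇒  (-14)·k = -98  ⇒  k = 7.

k = 7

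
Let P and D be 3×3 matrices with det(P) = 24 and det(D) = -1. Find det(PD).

det(PD) = det(P)·det(D) = (24)·(-1) = -24

-24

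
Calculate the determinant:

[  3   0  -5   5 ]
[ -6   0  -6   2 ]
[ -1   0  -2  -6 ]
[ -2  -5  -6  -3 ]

-1700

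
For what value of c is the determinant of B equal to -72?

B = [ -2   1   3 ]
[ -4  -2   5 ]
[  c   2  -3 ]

Expanding along the row containing c, det(B) is linear in c: det(B) = (11)·c + (-28).
Set (11)·c + (-28) = -72  ⇒  (11)·c = -44  ⇒  c = -4.

-4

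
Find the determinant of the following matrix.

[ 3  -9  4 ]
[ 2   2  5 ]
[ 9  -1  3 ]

-398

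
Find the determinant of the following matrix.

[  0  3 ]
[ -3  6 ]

9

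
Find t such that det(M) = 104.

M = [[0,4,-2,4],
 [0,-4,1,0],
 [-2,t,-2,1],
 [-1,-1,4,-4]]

Expanding along the column containing t, det(M) is linear in t: det(M) = (-4)·t + (116).
Set (-4)·t + (116) = 104  ⇒  (-4)·t = -12  ⇒  t = 3.

3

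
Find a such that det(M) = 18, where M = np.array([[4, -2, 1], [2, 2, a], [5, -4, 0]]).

Expanding along the column containing a, det(M) is linear in a: det(M) = (6)·a + (-18).
Set (6)·a + (-18) = 18  ⇒  (6)·a = 36  ⇒  a = 6.

a = 6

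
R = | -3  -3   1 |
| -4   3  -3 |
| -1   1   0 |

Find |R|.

Expand along row 3:
  + (-1) · |-3 1; 3 -3| = (-1)·(9 − 3) = -6
  − 1 · |-3 1; -4 -3| = −1·(9 − (-4)) = -13
Sum: (-6) + (-13) = -19

The determinant is -19.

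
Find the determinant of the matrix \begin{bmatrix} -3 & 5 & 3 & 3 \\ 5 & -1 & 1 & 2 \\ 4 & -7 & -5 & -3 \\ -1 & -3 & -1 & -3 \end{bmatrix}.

60

Expand along row 1:
  + (-3) · M_11   where M_11 = det([-1 1 2; -7 -5 -3; -3 -1 -3]) = -40
  − (5) · M_12   where M_12 = det([5 1 2; 4 -5 -3; -1 -1 -3]) = 57
  + (3) · M_13   where M_13 = det([5 -1 2; 4 -7 -3; -1 -3 -3]) = 7
  − (3) · M_14   where M_14 = det([5 -1 1; 4 -7 -5; -1 -3 -1]) = -68
det = (+1)·(-3)·(-40) + (-1)·(5)·(57) + (+1)·(3)·(7) + (-1)·(3)·(-68) = 60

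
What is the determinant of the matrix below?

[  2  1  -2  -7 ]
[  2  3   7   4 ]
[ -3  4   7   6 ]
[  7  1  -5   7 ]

The determinant is -1914.

Expand along row 1:
  + (2) · M_11   where M_11 = det([3 7 4; 4 7 6; 1 -5 7]) = -25
  − (1) · M_12   where M_12 = det([2 7 4; -3 7 6; 7 -5 7]) = 463
  + (-2) · M_13   where M_13 = det([2 3 4; -3 4 6; 7 1 7]) = 109
  − (-7) · M_14   where M_14 = det([2 3 7; -3 4 7; 7 1 -5]) = -169
det = (+1)·(2)·(-25) + (-1)·(1)·(463) + (+1)·(-2)·(109) + (-1)·(-7)·(-169) = -1914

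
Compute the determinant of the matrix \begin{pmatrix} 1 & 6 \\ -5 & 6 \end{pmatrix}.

The determinant is 36.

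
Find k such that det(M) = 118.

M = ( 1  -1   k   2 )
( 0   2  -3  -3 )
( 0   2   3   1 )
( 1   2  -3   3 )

Expanding along the row containing k, det(M) is linear in k: det(M) = (8)·k + (54).
Set (8)·k + (54) = 118  ⇒  (8)·k = 64  ⇒  k = 8.

8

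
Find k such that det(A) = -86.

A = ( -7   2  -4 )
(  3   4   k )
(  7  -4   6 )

Expanding along the row containing k, det(A) is linear in k: det(A) = (-14)·k + (-44).
Set (-14)·k + (-44) = -86  ⇒  (-14)·k = -42  ⇒  k = 3.

3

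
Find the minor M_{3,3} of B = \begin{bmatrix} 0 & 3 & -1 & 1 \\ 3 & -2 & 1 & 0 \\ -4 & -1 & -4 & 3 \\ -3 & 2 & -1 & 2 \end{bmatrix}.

-18

Delete row 3 and column 3; the remaining 3×3 submatrix is [0 3 1; 3 -2 0; -3 2 2].
Its determinant is -18.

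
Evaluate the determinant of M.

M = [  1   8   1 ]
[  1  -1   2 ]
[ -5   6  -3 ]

-64

Expand along row 1:
  + 1 · |-1 2; 6 -3| = 1·(3 − 12) = -9
  − 8 · |1 2; -5 -3| = −8·(-3 − (-10)) = -56
  + 1 · |1 -1; -5 6| = 1·(6 − 5) = 1
Sum: (-9) + (-56) + (1) = -64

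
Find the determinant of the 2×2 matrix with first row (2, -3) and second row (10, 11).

The determinant is 52.

det = 2·11 − (-3)·10 = 22 − (-30) = 52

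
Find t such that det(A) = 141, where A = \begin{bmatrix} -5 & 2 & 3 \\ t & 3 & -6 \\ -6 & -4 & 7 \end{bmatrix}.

Expanding along the row containing t, det(A) is linear in t: det(A) = (-26)·t + (141).
Set (-26)·t + (141) = 141  ⇒  (-26)·t = 0  ⇒  t = 0.

0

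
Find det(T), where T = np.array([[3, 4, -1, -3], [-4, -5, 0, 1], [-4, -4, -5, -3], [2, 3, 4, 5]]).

det(T) = -40

Expand along row 2 (it has 1 zero):
  − (-4) · M_21   where M_21 = det([4 -1 -3; -4 -5 -3; 3 4 5]) = -60
  + (-5) · M_22   where M_22 = det([3 -1 -3; -4 -5 -3; 2 4 5]) = -35
  + (1) · M_24   where M_24 = det([3 4 -1; -4 -4 -5; 2 3 4]) = 25
det = (-1)·(-4)·(-60) + (+1)·(-5)·(-35) + (+1)·(1)·(25) = -40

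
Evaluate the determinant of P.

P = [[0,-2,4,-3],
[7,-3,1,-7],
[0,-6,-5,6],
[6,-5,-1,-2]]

The determinant is -409.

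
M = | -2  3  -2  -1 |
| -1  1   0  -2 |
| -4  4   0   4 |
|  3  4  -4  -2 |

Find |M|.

det(M) = -120

Expand along column 3 (it has 2 zeros):
  + (-2) · M_13   where M_13 = det([-1 1 -2; -4 4 4; 3 4 -2]) = 84
  − (-4) · M_43   where M_43 = det([-2 3 -1; -1 1 -2; -4 4 4]) = 12
det = (+1)·(-2)·(84) + (-1)·(-4)·(12) = -120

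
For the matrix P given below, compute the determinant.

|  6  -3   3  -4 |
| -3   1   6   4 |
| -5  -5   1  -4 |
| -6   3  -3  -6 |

det(P) = -3270

Expand along row 1:
  + (6) · M_11   where M_11 = det([1 6 4; -5 1 -4; 3 -3 -6]) = -222
  − (-3) · M_12   where M_12 = det([-3 6 4; -5 1 -4; -6 -3 -6]) = 102
  + (3) · M_13   where M_13 = det([-3 1 4; -5 -5 -4; -6 3 -6]) = -312
  − (-4) · M_14   where M_14 = det([-3 1 6; -5 -5 1; -6 3 -3]) = -327
det = (+1)·(6)·(-222) + (-1)·(-3)·(102) + (+1)·(3)·(-312) + (-1)·(-4)·(-327) = -3270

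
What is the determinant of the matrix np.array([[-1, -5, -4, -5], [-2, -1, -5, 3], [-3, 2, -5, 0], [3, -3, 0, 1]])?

Expand along row 3 (it has 1 zero):
  + (-3) · M_31   where M_31 = det([-5 -4 -5; -1 -5 3; -3 0 1]) = 132
  − (2) · M_32   where M_32 = det([-1 -4 -5; -2 -5 3; 3 0 1]) = -114
  + (-5) · M_33   where M_33 = det([-1 -5 -5; -2 -1 3; 3 -3 1]) = -108
det = (+1)·(-3)·(132) + (-1)·(2)·(-114) + (+1)·(-5)·(-108) = 372

372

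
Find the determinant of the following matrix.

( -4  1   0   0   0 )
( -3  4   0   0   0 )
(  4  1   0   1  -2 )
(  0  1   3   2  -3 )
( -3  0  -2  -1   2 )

The matrix is block lower-triangular with a 2×2 block and a 3×3 block on the diagonal, so its determinant equals the product of the determinants of the diagonal blocks.
det of the 2×2 block = -13
det of the 3×3 block = -2
det = (-13)·(-2) = 26

26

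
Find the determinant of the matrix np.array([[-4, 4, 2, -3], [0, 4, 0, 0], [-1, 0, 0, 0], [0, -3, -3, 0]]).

-36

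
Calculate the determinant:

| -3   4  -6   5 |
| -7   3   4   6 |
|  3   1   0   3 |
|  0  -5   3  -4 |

Expand along row 3 (it has 1 zero):
  + (3) · M_31   where M_31 = det([4 -6 5; 3 4 6; -5 3 -4]) = 117
  − (1) · M_32   where M_32 = det([-3 -6 5; -7 4 6; 0 3 -4]) = 165
  − (3) · M_34   where M_34 = det([-3 4 -6; -7 3 4; 0 -5 3]) = -213
det = (+1)·(3)·(117) + (-1)·(1)·(165) + (-1)·(3)·(-213) = 825

The determinant is 825.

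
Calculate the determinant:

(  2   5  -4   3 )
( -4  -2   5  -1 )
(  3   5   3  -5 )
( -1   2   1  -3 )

Expand along row 1:
  + (2) · M_11   where M_11 = det([-2 5 -1; 5 3 -5; 2 1 -3]) = 34
  − (5) · M_12   where M_12 = det([-4 5 -1; 3 3 -5; -1 1 -3]) = 80
  + (-4) · M_13   where M_13 = det([-4 -2 -1; 3 5 -5; -1 2 -3]) = -19
  − (3) · M_14   where M_14 = det([-4 -2 5; 3 5 3; -1 2 1]) = 71
det = (+1)·(2)·(34) + (-1)·(5)·(80) + (+1)·(-4)·(-19) + (-1)·(3)·(71) = -469

-469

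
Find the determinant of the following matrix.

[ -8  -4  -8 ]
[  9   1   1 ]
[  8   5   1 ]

Expand along column 1:
  + (-8) · |1 1; 5 1| = (-8)·(1 − 5) = 32
  − 9 · |-4 -8; 5 1| = −9·(-4 − (-40)) = -324
  + 8 · |-4 -8; 1 1| = 8·(-4 − (-8)) = 32
Sum: (32) + (-324) + (32) = -260

-260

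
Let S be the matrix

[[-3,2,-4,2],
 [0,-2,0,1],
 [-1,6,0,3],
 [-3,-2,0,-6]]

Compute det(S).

The determinant is -200.

Expand along column 3 (it has 3 zeros):
  + (-4) · M_13   where M_13 = det([0 -2 1; -1 6 3; -3 -2 -6]) = 50
det = (+1)·(-4)·(50) = -200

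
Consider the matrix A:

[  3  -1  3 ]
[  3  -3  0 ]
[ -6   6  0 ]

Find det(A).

0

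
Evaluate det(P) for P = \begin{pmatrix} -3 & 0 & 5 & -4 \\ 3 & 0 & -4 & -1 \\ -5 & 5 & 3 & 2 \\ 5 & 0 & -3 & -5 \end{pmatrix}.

det(P) = 225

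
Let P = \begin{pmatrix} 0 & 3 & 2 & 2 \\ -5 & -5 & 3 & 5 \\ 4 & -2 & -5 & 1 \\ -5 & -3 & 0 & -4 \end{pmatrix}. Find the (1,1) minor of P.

-208

Delete row 1 and column 1; the remaining 3×3 submatrix is [-5 3 5; -2 -5 1; -3 0 -4].
Its determinant is -208.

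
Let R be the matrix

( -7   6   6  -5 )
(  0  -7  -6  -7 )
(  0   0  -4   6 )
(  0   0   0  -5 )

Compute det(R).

The determinant is 980.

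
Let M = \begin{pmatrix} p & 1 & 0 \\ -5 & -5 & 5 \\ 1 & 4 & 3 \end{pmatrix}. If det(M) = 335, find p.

p = -9

Expanding along the row containing p, det(M) is linear in p: det(M) = (-35)·p + (20).
Set (-35)·p + (20) = 335  ⇒  (-35)·p = 315  ⇒  p = -9.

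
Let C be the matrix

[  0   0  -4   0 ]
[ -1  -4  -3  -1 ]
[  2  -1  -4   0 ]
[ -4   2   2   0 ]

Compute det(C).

Expand along row 1 (it has 3 zeros):
  + (-4) · M_13   where M_13 = det([-1 -4 -1; 2 -1 0; -4 2 0]) = 0
det = (+1)·(-4)·(0) = 0

0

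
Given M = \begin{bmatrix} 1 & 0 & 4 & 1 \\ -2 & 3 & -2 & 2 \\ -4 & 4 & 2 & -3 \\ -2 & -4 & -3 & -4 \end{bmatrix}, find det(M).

The determinant is 269.

Expand along row 1 (it has 1 zero):
  + (1) · M_11   where M_11 = det([3 -2 2; 4 2 -3; -4 -3 -4]) = -115
  + (4) · M_13   where M_13 = det([-2 3 2; -4 4 -3; -2 -4 -4]) = 74
  − (1) · M_14   where M_14 = det([-2 3 -2; -4 4 2; -2 -4 -3]) = -88
det = (+1)·(1)·(-115) + (+1)·(4)·(74) + (-1)·(1)·(-88) = 269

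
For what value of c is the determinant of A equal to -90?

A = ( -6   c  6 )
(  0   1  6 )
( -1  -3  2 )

c = -4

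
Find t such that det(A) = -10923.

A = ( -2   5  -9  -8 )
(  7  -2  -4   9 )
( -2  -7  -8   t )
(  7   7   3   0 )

-8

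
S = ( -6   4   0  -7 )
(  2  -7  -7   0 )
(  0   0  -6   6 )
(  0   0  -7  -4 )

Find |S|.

2244

S is block upper-triangular with a 2×2 block and a 2×2 block on the diagonal, so its determinant equals the product of the determinants of the diagonal blocks.
det of the 2×2 block = 34
det of the 2×2 block = 66
det = (34)·(66) = 2244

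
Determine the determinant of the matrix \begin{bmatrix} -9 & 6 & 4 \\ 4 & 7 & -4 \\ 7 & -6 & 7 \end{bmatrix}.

-853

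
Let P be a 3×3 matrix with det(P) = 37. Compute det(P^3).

det(P^3) = (det P)^3 = (37)^3 = 50653

50653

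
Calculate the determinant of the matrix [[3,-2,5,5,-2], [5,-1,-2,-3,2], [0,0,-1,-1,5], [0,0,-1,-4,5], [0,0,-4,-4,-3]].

The determinant is -483.

The matrix is block upper-triangular with a 2×2 block and a 3×3 block on the diagonal, so its determinant equals the product of the determinants of the diagonal blocks.
det of the 2×2 block = 7
det of the 3×3 block = -69
det = (7)·(-69) = -483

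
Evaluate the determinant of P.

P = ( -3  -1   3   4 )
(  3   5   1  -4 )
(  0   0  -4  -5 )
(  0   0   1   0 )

det(P) = -60

P is block upper-triangular with a 2×2 block and a 2×2 block on the diagonal, so its determinant equals the product of the determinants of the diagonal blocks.
det of the 2×2 block = -12
det of the 2×2 block = 5
det = (-12)·(5) = -60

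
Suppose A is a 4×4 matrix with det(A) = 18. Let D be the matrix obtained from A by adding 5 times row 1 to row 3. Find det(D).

|D| = 18

Adding a multiple of one row to another leaves the determinant unchanged.
det(D) = (1)·(18) = 18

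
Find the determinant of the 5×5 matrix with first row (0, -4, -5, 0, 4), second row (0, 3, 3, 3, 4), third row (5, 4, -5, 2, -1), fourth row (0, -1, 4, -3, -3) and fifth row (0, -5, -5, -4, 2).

1665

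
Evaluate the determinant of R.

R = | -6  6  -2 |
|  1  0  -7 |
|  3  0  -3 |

Expand along column 2:
  − 6 · |1 -7; 3 -3| = −6·(-3 − (-21)) = -108

|R| = -108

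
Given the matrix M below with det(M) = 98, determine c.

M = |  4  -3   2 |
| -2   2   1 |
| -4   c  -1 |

Expanding along the column containing c, det(M) is linear in c: det(M) = (-8)·c + (26).
Set (-8)·c + (26) = 98  ⇒  (-8)·c = 72  ⇒  c = -9.

c = -9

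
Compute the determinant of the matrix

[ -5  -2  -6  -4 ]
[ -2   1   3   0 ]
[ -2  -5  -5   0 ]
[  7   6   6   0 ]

184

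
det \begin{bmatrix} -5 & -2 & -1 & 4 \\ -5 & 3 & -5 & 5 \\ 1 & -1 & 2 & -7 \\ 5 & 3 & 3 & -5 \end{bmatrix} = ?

The determinant is -394.

Expand along row 1:
  + (-5) · M_11   where M_11 = det([3 -5 5; -1 2 -7; 3 3 -5]) = 118
  − (-2) · M_12   where M_12 = det([-5 -5 5; 1 2 -7; 5 3 -5]) = 60
  + (-1) · M_13   where M_13 = det([-5 3 5; 1 -1 -7; 5 3 -5]) = -180
  − (4) · M_14   where M_14 = det([-5 3 -5; 1 -1 2; 5 3 3]) = 26
det = (+1)·(-5)·(118) + (-1)·(-2)·(60) + (+1)·(-1)·(-180) + (-1)·(4)·(26) = -394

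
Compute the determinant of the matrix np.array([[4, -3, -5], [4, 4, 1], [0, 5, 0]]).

-120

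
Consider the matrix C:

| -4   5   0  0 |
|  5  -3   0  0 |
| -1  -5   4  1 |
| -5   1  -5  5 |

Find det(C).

-325

C is block lower-triangular with a 2×2 block and a 2×2 block on the diagonal, so its determinant equals the product of the determinants of the diagonal blocks.
det of the 2×2 block = -13
det of the 2×2 block = 25
det = (-13)·(25) = -325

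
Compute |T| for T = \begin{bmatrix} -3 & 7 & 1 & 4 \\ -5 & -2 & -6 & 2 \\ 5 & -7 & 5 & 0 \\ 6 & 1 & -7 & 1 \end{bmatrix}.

Expand along row 3 (it has 1 zero):
  + (5) · M_31   where M_31 = det([7 1 4; -2 -6 2; 1 -7 1]) = 140
  − (-7) · M_32   where M_32 = det([-3 1 4; -5 -6 2; 6 -7 1]) = 277
  + (5) · M_33   where M_33 = det([-3 7 4; -5 -2 2; 6 1 1]) = 159
det = (+1)·(5)·(140) + (-1)·(-7)·(277) + (+1)·(5)·(159) = 3434

The determinant is 3434.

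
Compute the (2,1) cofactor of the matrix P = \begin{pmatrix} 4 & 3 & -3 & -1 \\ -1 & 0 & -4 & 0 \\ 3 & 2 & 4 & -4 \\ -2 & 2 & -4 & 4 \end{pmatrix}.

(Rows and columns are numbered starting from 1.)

-64

Delete row 2 and column 1; the remaining 3×3 submatrix is [3 -3 -1; 2 4 -4; 2 -4 4].
Its determinant is 64.
The cofactor carries sign (−1)^(2+1) = −1, so C_{2,1} = −(64) = -64.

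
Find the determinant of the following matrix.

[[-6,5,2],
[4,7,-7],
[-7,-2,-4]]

659

Expand along row 1:
  + (-6) · |7 -7; -2 -4| = (-6)·(-28 − 14) = 252
  − 5 · |4 -7; -7 -4| = −5·(-16 − 49) = 325
  + 2 · |4 7; -7 -2| = 2·(-8 − (-49)) = 82
Sum: (252) + (325) + (82) = 659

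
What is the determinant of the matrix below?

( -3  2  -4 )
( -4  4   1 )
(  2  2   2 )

66

Expand along row 1:
  + (-3) · |4 1; 2 2| = (-3)·(8 − 2) = -18
  − 2 · |-4 1; 2 2| = −2·(-8 − 2) = 20
  + (-4) · |-4 4; 2 2| = (-4)·(-8 − 8) = 64
Sum: (-18) + (20) + (64) = 66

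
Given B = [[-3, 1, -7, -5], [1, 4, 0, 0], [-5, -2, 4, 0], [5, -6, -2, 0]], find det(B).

340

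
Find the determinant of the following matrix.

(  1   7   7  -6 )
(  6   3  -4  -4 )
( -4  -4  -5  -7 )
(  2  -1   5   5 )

Expand along row 1:
  + (1) · M_11   where M_11 = det([3 -4 -4; -4 -5 -7; -1 5 5]) = 22
  − (7) · M_12   where M_12 = det([6 -4 -4; -4 -5 -7; 2 5 5]) = 76
  + (7) · M_13   where M_13 = det([6 3 -4; -4 -4 -7; 2 -1 5]) = -192
  − (-6) · M_14   where M_14 = det([6 3 -4; -4 -4 -5; 2 -1 5]) = -168
det = (+1)·(1)·(22) + (-1)·(7)·(76) + (+1)·(7)·(-192) + (-1)·(-6)·(-168) = -2862

-2862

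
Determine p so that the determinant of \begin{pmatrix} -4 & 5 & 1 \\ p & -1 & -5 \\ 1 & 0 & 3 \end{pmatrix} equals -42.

2

Expanding along the row containing p, det(M) is linear in p: det(M) = (-15)·p + (-12).
Set (-15)·p + (-12) = -42  ⇒  (-15)·p = -30  ⇒  p = 2.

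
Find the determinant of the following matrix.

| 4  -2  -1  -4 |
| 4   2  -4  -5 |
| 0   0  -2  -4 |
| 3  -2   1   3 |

The determinant is -100.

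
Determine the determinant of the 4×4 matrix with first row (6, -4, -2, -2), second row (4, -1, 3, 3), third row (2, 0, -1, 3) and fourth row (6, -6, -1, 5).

Expand along row 3 (it has 1 zero):
  + (2) · M_31   where M_31 = det([-4 -2 -2; -1 3 3; -6 -1 5]) = -84
  + (-1) · M_33   where M_33 = det([6 -4 -2; 4 -1 3; 6 -6 5]) = 122
  − (3) · M_34   where M_34 = det([6 -4 -2; 4 -1 3; 6 -6 -1]) = 62
det = (+1)·(2)·(-84) + (+1)·(-1)·(122) + (-1)·(3)·(62) = -476

-476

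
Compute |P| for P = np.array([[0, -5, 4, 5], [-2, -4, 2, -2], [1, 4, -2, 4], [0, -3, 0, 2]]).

Expand along row 4 (it has 2 zeros):
  + (-3) · M_42   where M_42 = det([0 4 5; -2 2 -2; 1 -2 4]) = 34
  + (2) · M_44   where M_44 = det([0 -5 4; -2 -4 2; 1 4 -2]) = -6
det = (+1)·(-3)·(34) + (+1)·(2)·(-6) = -114

-114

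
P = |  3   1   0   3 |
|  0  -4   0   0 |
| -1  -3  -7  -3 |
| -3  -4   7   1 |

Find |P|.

168

Expand along row 2 (it has 3 zeros):
  + (-4) · M_22   where M_22 = det([3 0 3; -1 -7 -3; -3 7 1]) = -42
det = (+1)·(-4)·(-42) = 168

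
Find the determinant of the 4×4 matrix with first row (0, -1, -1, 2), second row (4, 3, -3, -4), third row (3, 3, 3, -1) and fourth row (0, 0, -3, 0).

42

Expand along row 4 (it has 3 zeros):
  − (-3) · M_43   where M_43 = det([0 -1 2; 4 3 -4; 3 3 -1]) = 14
det = (-1)·(-3)·(14) = 42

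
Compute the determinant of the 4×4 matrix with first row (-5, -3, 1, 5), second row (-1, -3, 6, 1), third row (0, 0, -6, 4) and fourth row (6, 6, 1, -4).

The determinant is -528.

Expand along row 3 (it has 2 zeros):
  + (-6) · M_33   where M_33 = det([-5 -3 5; -1 -3 1; 6 6 -4]) = 24
  − (4) · M_34   where M_34 = det([-5 -3 1; -1 -3 6; 6 6 1]) = 96
det = (+1)·(-6)·(24) + (-1)·(4)·(96) = -528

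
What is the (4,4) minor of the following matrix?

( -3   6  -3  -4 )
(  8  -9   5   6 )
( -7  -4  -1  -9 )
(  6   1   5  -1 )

The minor is 36.

Delete row 4 and column 4; the remaining 3×3 submatrix is [-3 6 -3; 8 -9 5; -7 -4 -1].
Its determinant is 36.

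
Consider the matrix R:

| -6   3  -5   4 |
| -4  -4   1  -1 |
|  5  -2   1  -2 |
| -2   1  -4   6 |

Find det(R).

det(R) = -385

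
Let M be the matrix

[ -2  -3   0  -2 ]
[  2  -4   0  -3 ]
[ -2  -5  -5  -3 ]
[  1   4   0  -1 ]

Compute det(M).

Expand along column 3 (it has 3 zeros):
  + (-5) · M_33   where M_33 = det([-2 -3 -2; 2 -4 -3; 1 4 -1]) = -53
det = (+1)·(-5)·(-53) = 265

|M| = 265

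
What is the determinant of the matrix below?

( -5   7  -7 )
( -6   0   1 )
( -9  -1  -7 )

The determinant is -404.

Expand along row 2:
  − (-6) · |7 -7; -1 -7| = −(-6)·(-49 − 7) = -336
  − 1 · |-5 7; -9 -1| = −1·(5 − (-63)) = -68
Sum: (-336) + (-68) = -404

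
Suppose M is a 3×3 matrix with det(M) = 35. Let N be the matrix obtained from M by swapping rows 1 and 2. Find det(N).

-35

Swapping two rows multiplies the determinant by −1.
det(N) = (-1)·(35) = -35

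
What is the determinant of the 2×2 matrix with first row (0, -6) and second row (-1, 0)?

det = 0·0 − (-6)·(-1) = 0 − 6 = -6

The determinant is -6.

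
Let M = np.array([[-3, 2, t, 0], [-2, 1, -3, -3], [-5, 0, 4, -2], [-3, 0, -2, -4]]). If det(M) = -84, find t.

t = 8

Expanding along the row containing t, det(M) is linear in t: det(M) = (-14)·t + (28).
Set (-14)·t + (28) = -84  ⇒  (-14)·t = -112  ⇒  t = 8.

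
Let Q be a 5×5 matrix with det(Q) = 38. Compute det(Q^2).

det(Q^2) = (det Q)^2 = (38)^2 = 1444

1444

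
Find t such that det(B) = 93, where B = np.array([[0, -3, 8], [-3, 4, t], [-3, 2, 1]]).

Expanding along the column containing t, det(B) is linear in t: det(B) = (9)·t + (39).
Set (9)·t + (39) = 93  ⇒  (9)·t = 54  ⇒  t = 6.

6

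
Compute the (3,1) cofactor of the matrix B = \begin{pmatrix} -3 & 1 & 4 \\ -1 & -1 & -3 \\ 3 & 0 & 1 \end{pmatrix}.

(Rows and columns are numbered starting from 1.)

1

Delete row 3 and column 1; the remaining 2×2 submatrix is [1 4; -1 -3].
Its determinant is 1·(-3) − 4·(-1) = 1.
The cofactor carries sign (−1)^(3+1) = +1, so C_{3,1} = +(1) = 1.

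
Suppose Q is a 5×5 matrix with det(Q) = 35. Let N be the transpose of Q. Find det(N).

|N| = 35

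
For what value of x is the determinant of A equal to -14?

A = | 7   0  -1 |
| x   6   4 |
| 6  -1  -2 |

Expanding along the row containing x, det(A) is linear in x: det(A) = (1)·x + (-20).
Set (1)·x + (-20) = -14  ⇒  (1)·x = 6  ⇒  x = 6.

6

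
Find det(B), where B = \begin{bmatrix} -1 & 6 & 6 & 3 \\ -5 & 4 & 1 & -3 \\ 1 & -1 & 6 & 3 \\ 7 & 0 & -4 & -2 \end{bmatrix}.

Expand along row 4 (it has 1 zero):
  − (7) · M_41   where M_41 = det([6 6 3; 4 1 -3; -1 6 3]) = 147
  − (-4) · M_43   where M_43 = det([-1 6 3; -5 4 -3; 1 -1 3]) = 66
  + (-2) · M_44   where M_44 = det([-1 6 6; -5 4 1; 1 -1 6]) = 167
det = (-1)·(7)·(147) + (-1)·(-4)·(66) + (+1)·(-2)·(167) = -1099

|B| = -1099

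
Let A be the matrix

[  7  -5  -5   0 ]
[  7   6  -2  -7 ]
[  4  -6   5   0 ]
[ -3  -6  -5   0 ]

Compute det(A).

Expand along column 4 (it has 3 zeros):
  + (-7) · M_24   where M_24 = det([7 -5 -5; 4 -6 5; -3 -6 -5]) = 605
det = (+1)·(-7)·(605) = -4235

-4235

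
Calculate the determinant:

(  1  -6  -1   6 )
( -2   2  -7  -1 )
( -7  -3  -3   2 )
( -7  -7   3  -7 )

3559

Expand along row 1:
  + (1) · M_11   where M_11 = det([2 -7 -1; -3 -3 2; -7 3 -7]) = 305
  − (-6) · M_12   where M_12 = det([-2 -7 -1; -7 -3 2; -7 3 -7]) = 453
  + (-1) · M_13   where M_13 = det([-2 2 -1; -7 -3 2; -7 -7 -7]) = -224
  − (6) · M_14   where M_14 = det([-2 2 -7; -7 -3 -3; -7 -7 3]) = -52
det = (+1)·(1)·(305) + (-1)·(-6)·(453) + (+1)·(-1)·(-224) + (-1)·(6)·(-52) = 3559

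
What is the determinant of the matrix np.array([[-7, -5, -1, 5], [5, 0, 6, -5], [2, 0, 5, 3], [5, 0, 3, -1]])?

635

Expand along column 2 (it has 3 zeros):
  − (-5) · M_12   where M_12 = det([5 6 -5; 2 5 3; 5 3 -1]) = 127
det = (-1)·(-5)·(127) = 635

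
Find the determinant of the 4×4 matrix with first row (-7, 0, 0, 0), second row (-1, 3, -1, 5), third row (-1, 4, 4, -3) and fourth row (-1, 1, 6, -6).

Expand along row 1 (it has 3 zeros):
  + (-7) · M_11   where M_11 = det([3 -1 5; 4 4 -3; 1 6 -6]) = 61
det = (+1)·(-7)·(61) = -427

-427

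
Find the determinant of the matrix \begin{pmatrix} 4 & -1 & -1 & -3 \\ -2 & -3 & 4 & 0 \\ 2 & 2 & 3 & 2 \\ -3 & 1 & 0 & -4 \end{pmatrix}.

The determinant is 517.

Expand along row 2 (it has 1 zero):
  − (-2) · M_21   where M_21 = det([-1 -1 -3; 2 3 2; 1 0 -4]) = 11
  + (-3) · M_22   where M_22 = det([4 -1 -3; 2 3 2; -3 0 -4]) = -77
  − (4) · M_23   where M_23 = det([4 -1 -3; 2 2 2; -3 1 -4]) = -66
det = (-1)·(-2)·(11) + (+1)·(-3)·(-77) + (-1)·(4)·(-66) = 517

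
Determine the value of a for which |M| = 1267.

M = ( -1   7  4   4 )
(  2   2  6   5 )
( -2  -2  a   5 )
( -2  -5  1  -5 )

a = 1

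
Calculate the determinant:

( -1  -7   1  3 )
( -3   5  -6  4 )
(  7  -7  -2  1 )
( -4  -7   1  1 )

-1357

Expand along row 1:
  + (-1) · M_11   where M_11 = det([5 -6 4; -7 -2 1; -7 1 1]) = -99
  − (-7) · M_12   where M_12 = det([-3 -6 4; 7 -2 1; -4 1 1]) = 71
  + (1) · M_13   where M_13 = det([-3 5 4; 7 -7 1; -4 -7 1]) = -363
  − (3) · M_14   where M_14 = det([-3 5 -6; 7 -7 -2; -4 -7 1]) = 530
det = (+1)·(-1)·(-99) + (-1)·(-7)·(71) + (+1)·(1)·(-363) + (-1)·(3)·(530) = -1357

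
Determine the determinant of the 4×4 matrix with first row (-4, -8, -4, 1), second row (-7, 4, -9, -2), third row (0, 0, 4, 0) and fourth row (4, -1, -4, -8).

Expand along row 3 (it has 3 zeros):
  + (4) · M_33   where M_33 = det([-4 -8 1; -7 4 -2; 4 -1 -8]) = 639
det = (+1)·(4)·(639) = 2556

The determinant is 2556.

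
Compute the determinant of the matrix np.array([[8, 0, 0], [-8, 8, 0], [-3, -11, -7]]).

The matrix is lower triangular, so the determinant is the product of the diagonal entries:
det = (8) · (8) · (-7) = -448

-448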